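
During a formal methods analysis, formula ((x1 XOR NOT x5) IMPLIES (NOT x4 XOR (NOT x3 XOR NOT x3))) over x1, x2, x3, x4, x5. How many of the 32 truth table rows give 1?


Formula: ((x1 XOR NOT x5) IMPLIES (NOT x4 XOR (NOT x3 XOR NOT x3))) over 5 vars (32 rows)
Evaluate each row (x1, x2, x3, x4, x5 as bits, MSB first):
  row 0 [00000]: ((0 XOR NOT 0) IMPLIES (NOT 0 XOR (NOT 0 XOR NOT 0))) -> 1
  row 1 [00001]: ((0 XOR NOT 1) IMPLIES (NOT 0 XOR (NOT 0 XOR NOT 0))) -> 1
  row 2 [00010]: ((0 XOR NOT 0) IMPLIES (NOT 1 XOR (NOT 0 XOR NOT 0))) -> 0
  row 3 [00011]: ((0 XOR NOT 1) IMPLIES (NOT 1 XOR (NOT 0 XOR NOT 0))) -> 1
  row 4 [00100]: ((0 XOR NOT 0) IMPLIES (NOT 0 XOR (NOT 1 XOR NOT 1))) -> 1
  row 5 [00101]: ((0 XOR NOT 1) IMPLIES (NOT 0 XOR (NOT 1 XOR NOT 1))) -> 1
  row 6 [00110]: ((0 XOR NOT 0) IMPLIES (NOT 1 XOR (NOT 1 XOR NOT 1))) -> 0
  row 7 [00111]: ((0 XOR NOT 1) IMPLIES (NOT 1 XOR (NOT 1 XOR NOT 1))) -> 1
  row 8 [01000]: ((0 XOR NOT 0) IMPLIES (NOT 0 XOR (NOT 0 XOR NOT 0))) -> 1
  row 9 [01001]: ((0 XOR NOT 1) IMPLIES (NOT 0 XOR (NOT 0 XOR NOT 0))) -> 1
  row 10 [01010]: ((0 XOR NOT 0) IMPLIES (NOT 1 XOR (NOT 0 XOR NOT 0))) -> 0
  row 11 [01011]: ((0 XOR NOT 1) IMPLIES (NOT 1 XOR (NOT 0 XOR NOT 0))) -> 1
  row 12 [01100]: ((0 XOR NOT 0) IMPLIES (NOT 0 XOR (NOT 1 XOR NOT 1))) -> 1
  row 13 [01101]: ((0 XOR NOT 1) IMPLIES (NOT 0 XOR (NOT 1 XOR NOT 1))) -> 1
  row 14 [01110]: ((0 XOR NOT 0) IMPLIES (NOT 1 XOR (NOT 1 XOR NOT 1))) -> 0
  row 15 [01111]: ((0 XOR NOT 1) IMPLIES (NOT 1 XOR (NOT 1 XOR NOT 1))) -> 1
  row 16 [10000]: ((1 XOR NOT 0) IMPLIES (NOT 0 XOR (NOT 0 XOR NOT 0))) -> 1
  row 17 [10001]: ((1 XOR NOT 1) IMPLIES (NOT 0 XOR (NOT 0 XOR NOT 0))) -> 1
  row 18 [10010]: ((1 XOR NOT 0) IMPLIES (NOT 1 XOR (NOT 0 XOR NOT 0))) -> 1
  row 19 [10011]: ((1 XOR NOT 1) IMPLIES (NOT 1 XOR (NOT 0 XOR NOT 0))) -> 0
  row 20 [10100]: ((1 XOR NOT 0) IMPLIES (NOT 0 XOR (NOT 1 XOR NOT 1))) -> 1
  row 21 [10101]: ((1 XOR NOT 1) IMPLIES (NOT 0 XOR (NOT 1 XOR NOT 1))) -> 1
  row 22 [10110]: ((1 XOR NOT 0) IMPLIES (NOT 1 XOR (NOT 1 XOR NOT 1))) -> 1
  row 23 [10111]: ((1 XOR NOT 1) IMPLIES (NOT 1 XOR (NOT 1 XOR NOT 1))) -> 0
  row 24 [11000]: ((1 XOR NOT 0) IMPLIES (NOT 0 XOR (NOT 0 XOR NOT 0))) -> 1
  row 25 [11001]: ((1 XOR NOT 1) IMPLIES (NOT 0 XOR (NOT 0 XOR NOT 0))) -> 1
  row 26 [11010]: ((1 XOR NOT 0) IMPLIES (NOT 1 XOR (NOT 0 XOR NOT 0))) -> 1
  row 27 [11011]: ((1 XOR NOT 1) IMPLIES (NOT 1 XOR (NOT 0 XOR NOT 0))) -> 0
  row 28 [11100]: ((1 XOR NOT 0) IMPLIES (NOT 0 XOR (NOT 1 XOR NOT 1))) -> 1
  row 29 [11101]: ((1 XOR NOT 1) IMPLIES (NOT 0 XOR (NOT 1 XOR NOT 1))) -> 1
  row 30 [11110]: ((1 XOR NOT 0) IMPLIES (NOT 1 XOR (NOT 1 XOR NOT 1))) -> 1
  row 31 [11111]: ((1 XOR NOT 1) IMPLIES (NOT 1 XOR (NOT 1 XOR NOT 1))) -> 0
Full result column, 8 rows per line (x1,x2 fixed per line; x3,x4,x5 runs 000..111 left to right):
  rows 0-7 [x1,x2=00]: 11011101  (ones: 6)
  rows 8-15 [x1,x2=01]: 11011101  (ones: 6)
  rows 16-23 [x1,x2=10]: 11101110  (ones: 6)
  rows 24-31 [x1,x2=11]: 11101110  (ones: 6)
Count of 1-rows = 6+6+6+6 = 24

24


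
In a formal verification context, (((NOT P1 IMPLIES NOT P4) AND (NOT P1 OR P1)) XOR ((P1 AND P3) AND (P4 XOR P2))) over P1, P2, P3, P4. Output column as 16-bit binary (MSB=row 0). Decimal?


Formula: (((NOT P1 IMPLIES NOT P4) AND (NOT P1 OR P1)) XOR ((P1 AND P3) AND (P4 XOR P2))) over P1, P2, P3, P4 (16 rows)
Evaluate each row (bits = P1,P2,P3,P4, MSB first):
  row 0 [0000]: (((NOT 0 IMPLIES NOT 0) AND (NOT 0 OR 0)) XOR ((0 AND 0) AND (0 XOR 0))) -> 1
  row 1 [0001]: (((NOT 0 IMPLIES NOT 1) AND (NOT 0 OR 0)) XOR ((0 AND 0) AND (1 XOR 0))) -> 0
  row 2 [0010]: (((NOT 0 IMPLIES NOT 0) AND (NOT 0 OR 0)) XOR ((0 AND 1) AND (0 XOR 0))) -> 1
  row 3 [0011]: (((NOT 0 IMPLIES NOT 1) AND (NOT 0 OR 0)) XOR ((0 AND 1) AND (1 XOR 0))) -> 0
  row 4 [0100]: (((NOT 0 IMPLIES NOT 0) AND (NOT 0 OR 0)) XOR ((0 AND 0) AND (0 XOR 1))) -> 1
  row 5 [0101]: (((NOT 0 IMPLIES NOT 1) AND (NOT 0 OR 0)) XOR ((0 AND 0) AND (1 XOR 1))) -> 0
  row 6 [0110]: (((NOT 0 IMPLIES NOT 0) AND (NOT 0 OR 0)) XOR ((0 AND 1) AND (0 XOR 1))) -> 1
  row 7 [0111]: (((NOT 0 IMPLIES NOT 1) AND (NOT 0 OR 0)) XOR ((0 AND 1) AND (1 XOR 1))) -> 0
  row 8 [1000]: (((NOT 1 IMPLIES NOT 0) AND (NOT 1 OR 1)) XOR ((1 AND 0) AND (0 XOR 0))) -> 1
  row 9 [1001]: (((NOT 1 IMPLIES NOT 1) AND (NOT 1 OR 1)) XOR ((1 AND 0) AND (1 XOR 0))) -> 1
  row 10 [1010]: (((NOT 1 IMPLIES NOT 0) AND (NOT 1 OR 1)) XOR ((1 AND 1) AND (0 XOR 0))) -> 1
  row 11 [1011]: (((NOT 1 IMPLIES NOT 1) AND (NOT 1 OR 1)) XOR ((1 AND 1) AND (1 XOR 0))) -> 0
  row 12 [1100]: (((NOT 1 IMPLIES NOT 0) AND (NOT 1 OR 1)) XOR ((1 AND 0) AND (0 XOR 1))) -> 1
  row 13 [1101]: (((NOT 1 IMPLIES NOT 1) AND (NOT 1 OR 1)) XOR ((1 AND 0) AND (1 XOR 1))) -> 1
  row 14 [1110]: (((NOT 1 IMPLIES NOT 0) AND (NOT 1 OR 1)) XOR ((1 AND 1) AND (0 XOR 1))) -> 0
  row 15 [1111]: (((NOT 1 IMPLIES NOT 1) AND (NOT 1 OR 1)) XOR ((1 AND 1) AND (1 XOR 1))) -> 1
Full result column, 4 rows per line (P1,P2 fixed per line; P3,P4 runs 00..11 left to right):
  rows 0-3 [P1,P2=00]: 1010  = hex A
  rows 4-7 [P1,P2=01]: 1010  = hex A
  rows 8-11 [P1,P2=10]: 1110  = hex E
  rows 12-15 [P1,P2=11]: 1101  = hex D
Output column (row 0 .. row 15) = 1010101011101101
Output column grouped in 4s = 1010 1010 1110 1101 = 0xAAED
Convert to decimal digit by digit (value = value*16 + digit):
  A -> 10
  10*16 + 10 (A) = 170
  170*16 + 14 (E) = 2734
  2734*16 + 13 (D) = 43757
Decimal = 43757

43757


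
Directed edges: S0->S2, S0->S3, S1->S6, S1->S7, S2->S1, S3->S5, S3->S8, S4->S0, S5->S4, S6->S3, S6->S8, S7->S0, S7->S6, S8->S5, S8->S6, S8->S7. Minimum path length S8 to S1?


BFS layer-by-layer from S8:
  dist 0: {S8}
  dist 1: {S5, S6, S7}
  dist 2: {S0, S3, S4}
  dist 3: {S2}
  dist 4: {S1}
  -> S1 reached at distance 4
Shortest path length = 4

4


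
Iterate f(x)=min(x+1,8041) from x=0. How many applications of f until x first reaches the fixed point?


Step 1: x=0, cap=8041, increment=1
Step 2: x grows by 1 each step until capped at 8041; fixed point is x=8041
Step 3: iterations = ceil(8041/1) = 8041

8041


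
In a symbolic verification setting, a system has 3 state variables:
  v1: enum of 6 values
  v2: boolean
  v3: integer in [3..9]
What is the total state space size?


State space = product of domain sizes of all variables.
Domain sizes:
  v1 (enum of 6 values): 6
  v2 (boolean): 2
  v3 (integer in [3..9]): 7
Product = 6 * 2 * 7 = 84

84


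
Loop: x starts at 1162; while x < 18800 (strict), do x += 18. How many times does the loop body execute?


Step 1: x goes from 1162 toward 18800 by 18; the body runs while x<18800, so iterations = ceil((bound-start)/step)
Step 2: Distance=17638
Step 3: ceil(17638/18)=980

980


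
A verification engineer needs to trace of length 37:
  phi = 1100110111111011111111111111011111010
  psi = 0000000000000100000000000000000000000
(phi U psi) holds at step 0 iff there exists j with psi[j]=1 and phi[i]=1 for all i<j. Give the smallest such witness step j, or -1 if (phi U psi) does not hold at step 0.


(phi U psi) at 0: need smallest j with psi[j]=1 and phi[i]=1 for all i in [0,j).
Scan from step 0:
  step 0: phi=1, psi=0 -> continue
  step 1: phi=1, psi=0 -> continue
  step 2: phi=0 -> phi-prefix broken from here
  step 13: psi=1 but phi already failed -> not a witness
  end of trace: no witness -> -1
Witness step = -1

-1


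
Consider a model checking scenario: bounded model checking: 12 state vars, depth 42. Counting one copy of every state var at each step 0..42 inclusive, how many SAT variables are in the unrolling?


BMC unrolls to depth k, creating one copy of each state var for steps 0..k.
Step count = 42 + 1 = 43 (steps 0 through 42)
Vars per step = 12
Total = 12 * 43 = 516

516


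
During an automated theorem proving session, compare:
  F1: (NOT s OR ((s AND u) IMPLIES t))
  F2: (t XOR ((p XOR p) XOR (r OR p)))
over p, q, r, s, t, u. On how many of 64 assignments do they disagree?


F1 = (NOT s OR ((s AND u) IMPLIES t))
F2 = (t XOR ((p XOR p) XOR (r OR p)))
Evaluate both on each of 64 rows (bits = p,q,r,s,t,u):
  row 0 [000000]: F1=1 F2=0 (differ) -> 1
  row 1 [000001]: F1=1 F2=0 (differ) -> 1
  row 2 [000010]: F1=1 F2=1 -> 0
  row 3 [000011]: F1=1 F2=1 -> 0
  row 4 [000100]: F1=1 F2=0 (differ) -> 1
  (every remaining row is evaluated the same way; all 64 results are listed next)
Full result column, 8 rows per line (p,q,r fixed per line; s,t,u runs 000..111 left to right):
  rows 0-7 [p,q,r=000]: 11001000  (ones: 3)
  rows 8-15 [p,q,r=001]: 00110111  (ones: 5)
  rows 16-23 [p,q,r=010]: 11001000  (ones: 3)
  rows 24-31 [p,q,r=011]: 00110111  (ones: 5)
  rows 32-39 [p,q,r=100]: 00110111  (ones: 5)
  rows 40-47 [p,q,r=101]: 00110111  (ones: 5)
  rows 48-55 [p,q,r=110]: 00110111  (ones: 5)
  rows 56-63 [p,q,r=111]: 00110111  (ones: 5)
Disagreements = 3+5+3+5+5+5+5+5 = 36

36


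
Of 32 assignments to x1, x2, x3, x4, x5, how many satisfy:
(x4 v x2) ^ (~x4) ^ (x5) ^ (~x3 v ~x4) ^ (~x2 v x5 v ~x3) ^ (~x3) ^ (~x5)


CNF with 7 clauses over 5 vars (32 assignments).
An assignment satisfies CNF iff every clause has >=1 true literal.
Check each row (bits = x1,x2,x3,x4,x5; clause T/F shown):
  row 0 [00000]: clauses=FTFTTTT -> 0
  row 1 [00001]: clauses=FTTTTTF -> 0
  row 2 [00010]: clauses=TFFTTTT -> 0
  row 3 [00011]: clauses=TFTTTTF -> 0
  row 4 [00100]: clauses=FTFTTFT -> 0
  row 5 [00101]: clauses=FTTTTFF -> 0
  row 6 [00110]: clauses=TFFFTFT -> 0
  row 7 [00111]: clauses=TFTFTFF -> 0
  row 8 [01000]: clauses=TTFTTTT -> 0
  row 9 [01001]: clauses=TTTTTTF -> 0
  row 10 [01010]: clauses=TFFTTTT -> 0
  row 11 [01011]: clauses=TFTTTTF -> 0
  row 12 [01100]: clauses=TTFTFFT -> 0
  row 13 [01101]: clauses=TTTTTFF -> 0
  row 14 [01110]: clauses=TFFFFFT -> 0
  row 15 [01111]: clauses=TFTFTFF -> 0
  row 16 [10000]: clauses=FTFTTTT -> 0
  row 17 [10001]: clauses=FTTTTTF -> 0
  row 18 [10010]: clauses=TFFTTTT -> 0
  row 19 [10011]: clauses=TFTTTTF -> 0
  row 20 [10100]: clauses=FTFTTFT -> 0
  row 21 [10101]: clauses=FTTTTFF -> 0
  row 22 [10110]: clauses=TFFFTFT -> 0
  row 23 [10111]: clauses=TFTFTFF -> 0
  row 24 [11000]: clauses=TTFTTTT -> 0
  row 25 [11001]: clauses=TTTTTTF -> 0
  row 26 [11010]: clauses=TFFTTTT -> 0
  row 27 [11011]: clauses=TFTTTTF -> 0
  row 28 [11100]: clauses=TTFTFFT -> 0
  row 29 [11101]: clauses=TTTTTFF -> 0
  row 30 [11110]: clauses=TFFFFFT -> 0
  row 31 [11111]: clauses=TFTFTFF -> 0
Full result column, 8 rows per line (x1,x2 fixed per line; x3,x4,x5 runs 000..111 left to right):
  rows 0-7 [x1,x2=00]: 00000000  (ones: 0)
  rows 8-15 [x1,x2=01]: 00000000  (ones: 0)
  rows 16-23 [x1,x2=10]: 00000000  (ones: 0)
  rows 24-31 [x1,x2=11]: 00000000  (ones: 0)
Satisfying assignments = 0+0+0+0 = 0

0


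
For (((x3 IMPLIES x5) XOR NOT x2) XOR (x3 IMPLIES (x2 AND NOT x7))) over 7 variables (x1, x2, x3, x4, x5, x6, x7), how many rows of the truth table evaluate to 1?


Formula: (((x3 IMPLIES x5) XOR NOT x2) XOR (x3 IMPLIES (x2 AND NOT x7))) over 7 vars (128 rows)
Evaluate each row (x1, x2, x3, x4, x5, x6, x7 as bits, MSB first):
  row 0 [0000000]: (((0 IMPLIES 0) XOR NOT 0) XOR (0 IMPLIES (0 AND NOT 0))) -> 1
  row 1 [0000001]: (((0 IMPLIES 0) XOR NOT 0) XOR (0 IMPLIES (0 AND NOT 1))) -> 1
  row 2 [0000010]: (((0 IMPLIES 0) XOR NOT 0) XOR (0 IMPLIES (0 AND NOT 0))) -> 1
  row 3 [0000011]: (((0 IMPLIES 0) XOR NOT 0) XOR (0 IMPLIES (0 AND NOT 1))) -> 1
  row 4 [0000100]: (((0 IMPLIES 1) XOR NOT 0) XOR (0 IMPLIES (0 AND NOT 0))) -> 1
  (every remaining row is evaluated the same way; all 128 results are listed next)
Full result column, 8 rows per line (x1,x2,x3,x4 fixed per line; x5,x6,x7 runs 000..111 left to right):
  rows 0-7 [x1,x2,x3,x4=0000]: 11111111  (ones: 8)
  rows 8-15 [x1,x2,x3,x4=0001]: 11111111  (ones: 8)
  rows 16-23 [x1,x2,x3,x4=0010]: 11110000  (ones: 4)
  rows 24-31 [x1,x2,x3,x4=0011]: 11110000  (ones: 4)
  rows 32-39 [x1,x2,x3,x4=0100]: 00000000  (ones: 0)
  rows 40-47 [x1,x2,x3,x4=0101]: 00000000  (ones: 0)
  rows 48-55 [x1,x2,x3,x4=0110]: 10100101  (ones: 4)
  rows 56-63 [x1,x2,x3,x4=0111]: 10100101  (ones: 4)
  rows 64-71 [x1,x2,x3,x4=1000]: 11111111  (ones: 8)
  rows 72-79 [x1,x2,x3,x4=1001]: 11111111  (ones: 8)
  rows 80-87 [x1,x2,x3,x4=1010]: 11110000  (ones: 4)
  rows 88-95 [x1,x2,x3,x4=1011]: 11110000  (ones: 4)
  rows 96-103 [x1,x2,x3,x4=1100]: 00000000  (ones: 0)
  rows 104-111 [x1,x2,x3,x4=1101]: 00000000  (ones: 0)
  rows 112-119 [x1,x2,x3,x4=1110]: 10100101  (ones: 4)
  rows 120-127 [x1,x2,x3,x4=1111]: 10100101  (ones: 4)
Count of 1-rows = 8+8+4+4+0+0+4+4+8+8+4+4+0+0+4+4 = 64

64


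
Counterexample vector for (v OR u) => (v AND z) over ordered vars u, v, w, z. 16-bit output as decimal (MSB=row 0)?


F1 = (v OR u)
F2 = (v AND z)
Counterexample to F1=>F2 is where F1=1 and F2=0.
Evaluate each row (bits = u,v,w,z, MSB first):
  row 0 [0000]: F1=0 F2=0 -> F1&~F2 -> 0
  row 1 [0001]: F1=0 F2=0 -> F1&~F2 -> 0
  row 2 [0010]: F1=0 F2=0 -> F1&~F2 -> 0
  row 3 [0011]: F1=0 F2=0 -> F1&~F2 -> 0
  row 4 [0100]: F1=1 F2=0 -> F1&~F2 -> 1
  row 5 [0101]: F1=1 F2=1 -> F1&~F2 -> 0
  row 6 [0110]: F1=1 F2=0 -> F1&~F2 -> 1
  row 7 [0111]: F1=1 F2=1 -> F1&~F2 -> 0
  row 8 [1000]: F1=1 F2=0 -> F1&~F2 -> 1
  row 9 [1001]: F1=1 F2=0 -> F1&~F2 -> 1
  row 10 [1010]: F1=1 F2=0 -> F1&~F2 -> 1
  row 11 [1011]: F1=1 F2=0 -> F1&~F2 -> 1
  row 12 [1100]: F1=1 F2=0 -> F1&~F2 -> 1
  row 13 [1101]: F1=1 F2=1 -> F1&~F2 -> 0
  row 14 [1110]: F1=1 F2=0 -> F1&~F2 -> 1
  row 15 [1111]: F1=1 F2=1 -> F1&~F2 -> 0
Full result column, 4 rows per line (u,v fixed per line; w,z runs 00..11 left to right):
  rows 0-3 [u,v=00]: 0000  = hex 0
  rows 4-7 [u,v=01]: 1010  = hex A
  rows 8-11 [u,v=10]: 1111  = hex F
  rows 12-15 [u,v=11]: 1010  = hex A
Counterexample vector (row 0 .. row 15) = 0000101011111010
Output column grouped in 4s = 0000 1010 1111 1010 = 0x0AFA
Convert to decimal digit by digit (value = value*16 + digit):
  0 -> 0
  0*16 + 10 (A) = 10
  10*16 + 15 (F) = 175
  175*16 + 10 (A) = 2810
Decimal = 2810

2810


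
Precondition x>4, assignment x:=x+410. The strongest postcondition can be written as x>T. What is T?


Formula: sp(P, x:=E) = exists old_x. (x = E[old_x/x]) AND P[old_x/x] (old_x is the value of x before the assignment; eliminate old_x by solving x = E[old_x/x] for old_x)
Step 1: Precondition P: x>4, i.e. old_x > 4
Step 2: Assignment gives x = old_x + 410, so old_x = x - 410
Step 3: Substitute into P: x - 410 > 4
Step 4: Simplify: x > 4+410 = 414

414


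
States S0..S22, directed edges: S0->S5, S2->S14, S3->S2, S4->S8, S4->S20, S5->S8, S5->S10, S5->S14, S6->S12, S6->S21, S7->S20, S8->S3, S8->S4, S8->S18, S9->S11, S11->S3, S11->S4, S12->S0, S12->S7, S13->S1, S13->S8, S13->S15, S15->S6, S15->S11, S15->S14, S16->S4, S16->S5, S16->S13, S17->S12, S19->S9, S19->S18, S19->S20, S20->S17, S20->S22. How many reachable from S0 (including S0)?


BFS from S0:
  layer 0: {S0}
  layer 1: {S5}
  layer 2: {S8, S10, S14}
  layer 3: {S3, S4, S18}
  layer 4: {S2, S20}
  layer 5: {S17, S22}
  layer 6: {S12}
  layer 7: {S7}
Reachable set: {S0, S2, S3, S4, S5, S7, S8, S10, S12, S14, S17, S18, S20, S22}
Count = 14

14


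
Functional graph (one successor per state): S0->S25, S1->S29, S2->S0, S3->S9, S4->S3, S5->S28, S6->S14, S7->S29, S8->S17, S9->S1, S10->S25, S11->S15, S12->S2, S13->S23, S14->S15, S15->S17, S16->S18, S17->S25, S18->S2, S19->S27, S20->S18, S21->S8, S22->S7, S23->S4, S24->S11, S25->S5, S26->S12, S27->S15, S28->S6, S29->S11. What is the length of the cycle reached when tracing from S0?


Trace from S0 until a state repeats:
  S0 -> S25 -> S5 -> S28 -> S6 -> S14 -> S15 -> S17 -> S25
S25 first seen at step 1, revisited at step 8.
Cycle length = 8 - 1 = 7

7


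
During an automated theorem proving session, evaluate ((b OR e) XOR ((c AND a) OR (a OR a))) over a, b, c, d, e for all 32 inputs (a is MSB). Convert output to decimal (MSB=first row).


Formula: ((b OR e) XOR ((c AND a) OR (a OR a))) over a, b, c, d, e (32 rows)
Evaluate each row (bits = a,b,c,d,e, MSB first):
  row 0 [00000]: ((0 OR 0) XOR ((0 AND 0) OR (0 OR 0))) -> 0
  row 1 [00001]: ((0 OR 1) XOR ((0 AND 0) OR (0 OR 0))) -> 1
  row 2 [00010]: ((0 OR 0) XOR ((0 AND 0) OR (0 OR 0))) -> 0
  row 3 [00011]: ((0 OR 1) XOR ((0 AND 0) OR (0 OR 0))) -> 1
  row 4 [00100]: ((0 OR 0) XOR ((1 AND 0) OR (0 OR 0))) -> 0
  row 5 [00101]: ((0 OR 1) XOR ((1 AND 0) OR (0 OR 0))) -> 1
  row 6 [00110]: ((0 OR 0) XOR ((1 AND 0) OR (0 OR 0))) -> 0
  row 7 [00111]: ((0 OR 1) XOR ((1 AND 0) OR (0 OR 0))) -> 1
  row 8 [01000]: ((1 OR 0) XOR ((0 AND 0) OR (0 OR 0))) -> 1
  row 9 [01001]: ((1 OR 1) XOR ((0 AND 0) OR (0 OR 0))) -> 1
  row 10 [01010]: ((1 OR 0) XOR ((0 AND 0) OR (0 OR 0))) -> 1
  row 11 [01011]: ((1 OR 1) XOR ((0 AND 0) OR (0 OR 0))) -> 1
  row 12 [01100]: ((1 OR 0) XOR ((1 AND 0) OR (0 OR 0))) -> 1
  row 13 [01101]: ((1 OR 1) XOR ((1 AND 0) OR (0 OR 0))) -> 1
  row 14 [01110]: ((1 OR 0) XOR ((1 AND 0) OR (0 OR 0))) -> 1
  row 15 [01111]: ((1 OR 1) XOR ((1 AND 0) OR (0 OR 0))) -> 1
  row 16 [10000]: ((0 OR 0) XOR ((0 AND 1) OR (1 OR 1))) -> 1
  row 17 [10001]: ((0 OR 1) XOR ((0 AND 1) OR (1 OR 1))) -> 0
  row 18 [10010]: ((0 OR 0) XOR ((0 AND 1) OR (1 OR 1))) -> 1
  row 19 [10011]: ((0 OR 1) XOR ((0 AND 1) OR (1 OR 1))) -> 0
  row 20 [10100]: ((0 OR 0) XOR ((1 AND 1) OR (1 OR 1))) -> 1
  row 21 [10101]: ((0 OR 1) XOR ((1 AND 1) OR (1 OR 1))) -> 0
  row 22 [10110]: ((0 OR 0) XOR ((1 AND 1) OR (1 OR 1))) -> 1
  row 23 [10111]: ((0 OR 1) XOR ((1 AND 1) OR (1 OR 1))) -> 0
  row 24 [11000]: ((1 OR 0) XOR ((0 AND 1) OR (1 OR 1))) -> 0
  row 25 [11001]: ((1 OR 1) XOR ((0 AND 1) OR (1 OR 1))) -> 0
  row 26 [11010]: ((1 OR 0) XOR ((0 AND 1) OR (1 OR 1))) -> 0
  row 27 [11011]: ((1 OR 1) XOR ((0 AND 1) OR (1 OR 1))) -> 0
  row 28 [11100]: ((1 OR 0) XOR ((1 AND 1) OR (1 OR 1))) -> 0
  row 29 [11101]: ((1 OR 1) XOR ((1 AND 1) OR (1 OR 1))) -> 0
  row 30 [11110]: ((1 OR 0) XOR ((1 AND 1) OR (1 OR 1))) -> 0
  row 31 [11111]: ((1 OR 1) XOR ((1 AND 1) OR (1 OR 1))) -> 0
Full result column, 4 rows per line (a,b,c fixed per line; d,e runs 00..11 left to right):
  rows 0-3 [a,b,c=000]: 0101  = hex 5
  rows 4-7 [a,b,c=001]: 0101  = hex 5
  rows 8-11 [a,b,c=010]: 1111  = hex F
  rows 12-15 [a,b,c=011]: 1111  = hex F
  rows 16-19 [a,b,c=100]: 1010  = hex A
  rows 20-23 [a,b,c=101]: 1010  = hex A
  rows 24-27 [a,b,c=110]: 0000  = hex 0
  rows 28-31 [a,b,c=111]: 0000  = hex 0
Output column (row 0 .. row 31) = 01010101111111111010101000000000
Output column grouped in 4s = 0101 0101 1111 1111 1010 1010 0000 0000 = 0x55FFAA00
Convert to decimal digit by digit (value = value*16 + digit):
  5 -> 5
  5*16 + 5 = 85
  85*16 + 15 (F) = 1375
  1375*16 + 15 (F) = 22015
  22015*16 + 10 (A) = 352250
  352250*16 + 10 (A) = 5636010
  5636010*16 + 0 = 90176160
  90176160*16 + 0 = 1442818560
Decimal = 1442818560

1442818560


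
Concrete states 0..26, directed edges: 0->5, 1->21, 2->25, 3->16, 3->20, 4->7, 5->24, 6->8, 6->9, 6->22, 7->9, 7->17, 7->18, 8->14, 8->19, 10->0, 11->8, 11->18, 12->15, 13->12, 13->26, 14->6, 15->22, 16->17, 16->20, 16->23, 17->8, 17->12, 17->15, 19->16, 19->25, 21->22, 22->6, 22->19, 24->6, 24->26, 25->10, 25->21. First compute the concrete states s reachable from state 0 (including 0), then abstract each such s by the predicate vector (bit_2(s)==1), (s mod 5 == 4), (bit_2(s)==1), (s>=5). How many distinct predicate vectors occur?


BFS from 0:
Concrete reachable: {0, 5, 6, 8, 9, 10, 12, 14, 15, 16, 17, 19, 20, 21, 22, 23, 24, 25, 26}
Abstract via predicates (bit_2(s)==1), (s mod 5 == 4), (bit_2(s)==1), (s>=5):
  (0,0,0,0) <- {0}
  (0,0,0,1) <- {8, 10, 16, 17, 25, 26}
  (0,1,0,1) <- {9, 19, 24}
  (1,0,1,1) <- {5, 6, 12, 15, 20, 21, 22, 23}
  (1,1,1,1) <- {14}
Distinct abstract states = 5

5


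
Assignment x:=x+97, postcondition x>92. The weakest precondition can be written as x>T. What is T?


Formula: wp(x:=E, P) = P[E/x] (substitute E for x in postcondition)
Step 1: Postcondition: x>92
Step 2: Substitute x+97 for x: x+97>92
Step 3: Solve for x: x > 92-97 = -5

-5


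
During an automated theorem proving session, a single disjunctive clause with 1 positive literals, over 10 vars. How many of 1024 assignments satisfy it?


Step 1: Total=2^10=1024
Step 2: Unsat when all 1 false: 2^9=512
Step 3: Sat=1024-512=512

512


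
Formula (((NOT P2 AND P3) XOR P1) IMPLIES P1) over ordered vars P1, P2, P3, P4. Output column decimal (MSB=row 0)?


Formula: (((NOT P2 AND P3) XOR P1) IMPLIES P1) over P1, P2, P3, P4 (16 rows)
Evaluate each row (bits = P1,P2,P3,P4, MSB first):
  row 0 [0000]: (((NOT 0 AND 0) XOR 0) IMPLIES 0) -> 1
  row 1 [0001]: (((NOT 0 AND 0) XOR 0) IMPLIES 0) -> 1
  row 2 [0010]: (((NOT 0 AND 1) XOR 0) IMPLIES 0) -> 0
  row 3 [0011]: (((NOT 0 AND 1) XOR 0) IMPLIES 0) -> 0
  row 4 [0100]: (((NOT 1 AND 0) XOR 0) IMPLIES 0) -> 1
  row 5 [0101]: (((NOT 1 AND 0) XOR 0) IMPLIES 0) -> 1
  row 6 [0110]: (((NOT 1 AND 1) XOR 0) IMPLIES 0) -> 1
  row 7 [0111]: (((NOT 1 AND 1) XOR 0) IMPLIES 0) -> 1
  row 8 [1000]: (((NOT 0 AND 0) XOR 1) IMPLIES 1) -> 1
  row 9 [1001]: (((NOT 0 AND 0) XOR 1) IMPLIES 1) -> 1
  row 10 [1010]: (((NOT 0 AND 1) XOR 1) IMPLIES 1) -> 1
  row 11 [1011]: (((NOT 0 AND 1) XOR 1) IMPLIES 1) -> 1
  row 12 [1100]: (((NOT 1 AND 0) XOR 1) IMPLIES 1) -> 1
  row 13 [1101]: (((NOT 1 AND 0) XOR 1) IMPLIES 1) -> 1
  row 14 [1110]: (((NOT 1 AND 1) XOR 1) IMPLIES 1) -> 1
  row 15 [1111]: (((NOT 1 AND 1) XOR 1) IMPLIES 1) -> 1
Full result column, 4 rows per line (P1,P2 fixed per line; P3,P4 runs 00..11 left to right):
  rows 0-3 [P1,P2=00]: 1100  = hex C
  rows 4-7 [P1,P2=01]: 1111  = hex F
  rows 8-11 [P1,P2=10]: 1111  = hex F
  rows 12-15 [P1,P2=11]: 1111  = hex F
Output column (row 0 .. row 15) = 1100111111111111
Output column grouped in 4s = 1100 1111 1111 1111 = 0xCFFF
Convert to decimal digit by digit (value = value*16 + digit):
  C -> 12
  12*16 + 15 (F) = 207
  207*16 + 15 (F) = 3327
  3327*16 + 15 (F) = 53247
Decimal = 53247

53247


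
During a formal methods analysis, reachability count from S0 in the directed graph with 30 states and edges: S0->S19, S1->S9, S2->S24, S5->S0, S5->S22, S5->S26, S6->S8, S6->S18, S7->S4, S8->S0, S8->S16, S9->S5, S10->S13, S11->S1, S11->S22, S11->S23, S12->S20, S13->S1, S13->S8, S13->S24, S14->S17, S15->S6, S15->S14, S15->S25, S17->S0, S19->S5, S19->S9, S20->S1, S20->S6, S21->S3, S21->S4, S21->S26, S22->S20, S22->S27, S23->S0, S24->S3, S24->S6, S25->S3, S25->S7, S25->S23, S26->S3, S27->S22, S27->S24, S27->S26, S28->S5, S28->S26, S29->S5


BFS from S0:
  layer 0: {S0}
  layer 1: {S19}
  layer 2: {S5, S9}
  layer 3: {S22, S26}
  layer 4: {S3, S20, S27}
  layer 5: {S1, S6, S24}
  layer 6: {S8, S18}
  layer 7: {S16}
Reachable set: {S0, S1, S3, S5, S6, S8, S9, S16, S18, S19, S20, S22, S24, S26, S27}
Count = 15

15


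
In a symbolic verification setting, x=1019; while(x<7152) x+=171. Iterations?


Step 1: x goes from 1019 toward 7152 by 171; the body runs while x<7152, so iterations = ceil((bound-start)/step)
Step 2: Distance=6133
Step 3: ceil(6133/171)=36

36


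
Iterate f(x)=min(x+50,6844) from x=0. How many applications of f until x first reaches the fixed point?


Step 1: x=0, cap=6844, increment=50
Step 2: x grows by 50 each step until capped at 6844; fixed point is x=6844
Step 3: iterations = ceil(6844/50) = 137

137


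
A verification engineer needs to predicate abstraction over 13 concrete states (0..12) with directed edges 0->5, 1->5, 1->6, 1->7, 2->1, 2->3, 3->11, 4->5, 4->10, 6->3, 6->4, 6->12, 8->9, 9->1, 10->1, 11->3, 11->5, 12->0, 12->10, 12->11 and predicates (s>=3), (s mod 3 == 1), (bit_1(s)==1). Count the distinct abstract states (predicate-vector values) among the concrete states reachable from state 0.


BFS from 0:
Concrete reachable: {0, 5}
Abstract via predicates (s>=3), (s mod 3 == 1), (bit_1(s)==1):
  (0,0,0) <- {0}
  (1,0,0) <- {5}
Distinct abstract states = 2

2


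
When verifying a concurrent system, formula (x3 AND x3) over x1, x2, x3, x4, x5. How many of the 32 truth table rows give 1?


Formula: (x3 AND x3) over 5 vars (32 rows)
Evaluate each row (x1, x2, x3, x4, x5 as bits, MSB first):
  row 0 [00000]: (0 AND 0) -> 0
  row 1 [00001]: (0 AND 0) -> 0
  row 2 [00010]: (0 AND 0) -> 0
  row 3 [00011]: (0 AND 0) -> 0
  row 4 [00100]: (1 AND 1) -> 1
  row 5 [00101]: (1 AND 1) -> 1
  row 6 [00110]: (1 AND 1) -> 1
  row 7 [00111]: (1 AND 1) -> 1
  row 8 [01000]: (0 AND 0) -> 0
  row 9 [01001]: (0 AND 0) -> 0
  row 10 [01010]: (0 AND 0) -> 0
  row 11 [01011]: (0 AND 0) -> 0
  row 12 [01100]: (1 AND 1) -> 1
  row 13 [01101]: (1 AND 1) -> 1
  row 14 [01110]: (1 AND 1) -> 1
  row 15 [01111]: (1 AND 1) -> 1
  row 16 [10000]: (0 AND 0) -> 0
  row 17 [10001]: (0 AND 0) -> 0
  row 18 [10010]: (0 AND 0) -> 0
  row 19 [10011]: (0 AND 0) -> 0
  row 20 [10100]: (1 AND 1) -> 1
  row 21 [10101]: (1 AND 1) -> 1
  row 22 [10110]: (1 AND 1) -> 1
  row 23 [10111]: (1 AND 1) -> 1
  row 24 [11000]: (0 AND 0) -> 0
  row 25 [11001]: (0 AND 0) -> 0
  row 26 [11010]: (0 AND 0) -> 0
  row 27 [11011]: (0 AND 0) -> 0
  row 28 [11100]: (1 AND 1) -> 1
  row 29 [11101]: (1 AND 1) -> 1
  row 30 [11110]: (1 AND 1) -> 1
  row 31 [11111]: (1 AND 1) -> 1
Full result column, 8 rows per line (x1,x2 fixed per line; x3,x4,x5 runs 000..111 left to right):
  rows 0-7 [x1,x2=00]: 00001111  (ones: 4)
  rows 8-15 [x1,x2=01]: 00001111  (ones: 4)
  rows 16-23 [x1,x2=10]: 00001111  (ones: 4)
  rows 24-31 [x1,x2=11]: 00001111  (ones: 4)
Count of 1-rows = 4+4+4+4 = 16

16


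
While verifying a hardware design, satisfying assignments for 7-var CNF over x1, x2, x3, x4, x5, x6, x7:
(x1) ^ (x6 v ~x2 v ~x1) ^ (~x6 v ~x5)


CNF with 3 clauses over 7 vars (128 assignments).
An assignment satisfies CNF iff every clause has >=1 true literal.
Check each row (bits = x1,x2,x3,x4,x5,x6,x7; clause T/F shown):
  row 0 [0000000]: clauses=FTT -> 0
  row 1 [0000001]: clauses=FTT -> 0
  row 2 [0000010]: clauses=FTT -> 0
  row 3 [0000011]: clauses=FTT -> 0
  row 4 [0000100]: clauses=FTT -> 0
  (every remaining row is evaluated the same way; all 128 results are listed next)
Full result column, 8 rows per line (x1,x2,x3,x4 fixed per line; x5,x6,x7 runs 000..111 left to right):
  rows 0-7 [x1,x2,x3,x4=0000]: 00000000  (ones: 0)
  rows 8-15 [x1,x2,x3,x4=0001]: 00000000  (ones: 0)
  rows 16-23 [x1,x2,x3,x4=0010]: 00000000  (ones: 0)
  rows 24-31 [x1,x2,x3,x4=0011]: 00000000  (ones: 0)
  rows 32-39 [x1,x2,x3,x4=0100]: 00000000  (ones: 0)
  rows 40-47 [x1,x2,x3,x4=0101]: 00000000  (ones: 0)
  rows 48-55 [x1,x2,x3,x4=0110]: 00000000  (ones: 0)
  rows 56-63 [x1,x2,x3,x4=0111]: 00000000  (ones: 0)
  rows 64-71 [x1,x2,x3,x4=1000]: 11111100  (ones: 6)
  rows 72-79 [x1,x2,x3,x4=1001]: 11111100  (ones: 6)
  rows 80-87 [x1,x2,x3,x4=1010]: 11111100  (ones: 6)
  rows 88-95 [x1,x2,x3,x4=1011]: 11111100  (ones: 6)
  rows 96-103 [x1,x2,x3,x4=1100]: 00110000  (ones: 2)
  rows 104-111 [x1,x2,x3,x4=1101]: 00110000  (ones: 2)
  rows 112-119 [x1,x2,x3,x4=1110]: 00110000  (ones: 2)
  rows 120-127 [x1,x2,x3,x4=1111]: 00110000  (ones: 2)
Satisfying assignments = 0+0+0+0+0+0+0+0+6+6+6+6+2+2+2+2 = 32

32


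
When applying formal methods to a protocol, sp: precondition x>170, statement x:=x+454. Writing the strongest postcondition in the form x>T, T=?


Formula: sp(P, x:=E) = exists old_x. (x = E[old_x/x]) AND P[old_x/x] (old_x is the value of x before the assignment; eliminate old_x by solving x = E[old_x/x] for old_x)
Step 1: Precondition P: x>170, i.e. old_x > 170
Step 2: Assignment gives x = old_x + 454, so old_x = x - 454
Step 3: Substitute into P: x - 454 > 170
Step 4: Simplify: x > 170+454 = 624

624


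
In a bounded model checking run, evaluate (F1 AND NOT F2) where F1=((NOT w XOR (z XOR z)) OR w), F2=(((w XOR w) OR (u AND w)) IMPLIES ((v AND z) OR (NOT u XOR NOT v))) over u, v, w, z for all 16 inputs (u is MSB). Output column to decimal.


F1 = ((NOT w XOR (z XOR z)) OR w)
F2 = (((w XOR w) OR (u AND w)) IMPLIES ((v AND z) OR (NOT u XOR NOT v)))
Counterexample to F1=>F2 is where F1=1 and F2=0.
Evaluate each row (bits = u,v,w,z, MSB first):
  row 0 [0000]: F1=1 F2=1 -> F1&~F2 -> 0
  row 1 [0001]: F1=1 F2=1 -> F1&~F2 -> 0
  row 2 [0010]: F1=1 F2=1 -> F1&~F2 -> 0
  row 3 [0011]: F1=1 F2=1 -> F1&~F2 -> 0
  row 4 [0100]: F1=1 F2=1 -> F1&~F2 -> 0
  row 5 [0101]: F1=1 F2=1 -> F1&~F2 -> 0
  row 6 [0110]: F1=1 F2=1 -> F1&~F2 -> 0
  row 7 [0111]: F1=1 F2=1 -> F1&~F2 -> 0
  row 8 [1000]: F1=1 F2=1 -> F1&~F2 -> 0
  row 9 [1001]: F1=1 F2=1 -> F1&~F2 -> 0
  row 10 [1010]: F1=1 F2=1 -> F1&~F2 -> 0
  row 11 [1011]: F1=1 F2=1 -> F1&~F2 -> 0
  row 12 [1100]: F1=1 F2=1 -> F1&~F2 -> 0
  row 13 [1101]: F1=1 F2=1 -> F1&~F2 -> 0
  row 14 [1110]: F1=1 F2=0 -> F1&~F2 -> 1
  row 15 [1111]: F1=1 F2=1 -> F1&~F2 -> 0
Full result column, 4 rows per line (u,v fixed per line; w,z runs 00..11 left to right):
  rows 0-3 [u,v=00]: 0000  = hex 0
  rows 4-7 [u,v=01]: 0000  = hex 0
  rows 8-11 [u,v=10]: 0000  = hex 0
  rows 12-15 [u,v=11]: 0010  = hex 2
Counterexample vector (row 0 .. row 15) = 0000000000000010
Output column grouped in 4s = 0000 0000 0000 0010 = 0x0002
Convert to decimal digit by digit (value = value*16 + digit):
  0 -> 0
  0*16 + 0 = 0
  0*16 + 0 = 0
  0*16 + 2 = 2
Decimal = 2

2


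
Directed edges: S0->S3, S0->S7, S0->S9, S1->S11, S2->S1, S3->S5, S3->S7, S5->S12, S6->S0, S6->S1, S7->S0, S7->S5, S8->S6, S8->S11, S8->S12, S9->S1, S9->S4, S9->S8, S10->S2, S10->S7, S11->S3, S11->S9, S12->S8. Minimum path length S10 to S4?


BFS layer-by-layer from S10:
  dist 0: {S10}
  dist 1: {S2, S7}
  dist 2: {S0, S1, S5}
  dist 3: {S3, S9, S11, S12}
  dist 4: {S4, S8}
  -> S4 reached at distance 4
Shortest path length = 4

4


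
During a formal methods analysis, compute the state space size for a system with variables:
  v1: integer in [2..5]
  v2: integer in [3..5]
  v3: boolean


State space = product of domain sizes of all variables.
Domain sizes:
  v1 (integer in [2..5]): 4
  v2 (integer in [3..5]): 3
  v3 (boolean): 2
Product = 4 * 3 * 2 = 24

24


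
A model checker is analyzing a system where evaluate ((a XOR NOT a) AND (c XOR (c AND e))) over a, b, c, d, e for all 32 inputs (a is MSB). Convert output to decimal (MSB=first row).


Formula: ((a XOR NOT a) AND (c XOR (c AND e))) over a, b, c, d, e (32 rows)
Evaluate each row (bits = a,b,c,d,e, MSB first):
  row 0 [00000]: ((0 XOR NOT 0) AND (0 XOR (0 AND 0))) -> 0
  row 1 [00001]: ((0 XOR NOT 0) AND (0 XOR (0 AND 1))) -> 0
  row 2 [00010]: ((0 XOR NOT 0) AND (0 XOR (0 AND 0))) -> 0
  row 3 [00011]: ((0 XOR NOT 0) AND (0 XOR (0 AND 1))) -> 0
  row 4 [00100]: ((0 XOR NOT 0) AND (1 XOR (1 AND 0))) -> 1
  row 5 [00101]: ((0 XOR NOT 0) AND (1 XOR (1 AND 1))) -> 0
  row 6 [00110]: ((0 XOR NOT 0) AND (1 XOR (1 AND 0))) -> 1
  row 7 [00111]: ((0 XOR NOT 0) AND (1 XOR (1 AND 1))) -> 0
  row 8 [01000]: ((0 XOR NOT 0) AND (0 XOR (0 AND 0))) -> 0
  row 9 [01001]: ((0 XOR NOT 0) AND (0 XOR (0 AND 1))) -> 0
  row 10 [01010]: ((0 XOR NOT 0) AND (0 XOR (0 AND 0))) -> 0
  row 11 [01011]: ((0 XOR NOT 0) AND (0 XOR (0 AND 1))) -> 0
  row 12 [01100]: ((0 XOR NOT 0) AND (1 XOR (1 AND 0))) -> 1
  row 13 [01101]: ((0 XOR NOT 0) AND (1 XOR (1 AND 1))) -> 0
  row 14 [01110]: ((0 XOR NOT 0) AND (1 XOR (1 AND 0))) -> 1
  row 15 [01111]: ((0 XOR NOT 0) AND (1 XOR (1 AND 1))) -> 0
  row 16 [10000]: ((1 XOR NOT 1) AND (0 XOR (0 AND 0))) -> 0
  row 17 [10001]: ((1 XOR NOT 1) AND (0 XOR (0 AND 1))) -> 0
  row 18 [10010]: ((1 XOR NOT 1) AND (0 XOR (0 AND 0))) -> 0
  row 19 [10011]: ((1 XOR NOT 1) AND (0 XOR (0 AND 1))) -> 0
  row 20 [10100]: ((1 XOR NOT 1) AND (1 XOR (1 AND 0))) -> 1
  row 21 [10101]: ((1 XOR NOT 1) AND (1 XOR (1 AND 1))) -> 0
  row 22 [10110]: ((1 XOR NOT 1) AND (1 XOR (1 AND 0))) -> 1
  row 23 [10111]: ((1 XOR NOT 1) AND (1 XOR (1 AND 1))) -> 0
  row 24 [11000]: ((1 XOR NOT 1) AND (0 XOR (0 AND 0))) -> 0
  row 25 [11001]: ((1 XOR NOT 1) AND (0 XOR (0 AND 1))) -> 0
  row 26 [11010]: ((1 XOR NOT 1) AND (0 XOR (0 AND 0))) -> 0
  row 27 [11011]: ((1 XOR NOT 1) AND (0 XOR (0 AND 1))) -> 0
  row 28 [11100]: ((1 XOR NOT 1) AND (1 XOR (1 AND 0))) -> 1
  row 29 [11101]: ((1 XOR NOT 1) AND (1 XOR (1 AND 1))) -> 0
  row 30 [11110]: ((1 XOR NOT 1) AND (1 XOR (1 AND 0))) -> 1
  row 31 [11111]: ((1 XOR NOT 1) AND (1 XOR (1 AND 1))) -> 0
Full result column, 4 rows per line (a,b,c fixed per line; d,e runs 00..11 left to right):
  rows 0-3 [a,b,c=000]: 0000  = hex 0
  rows 4-7 [a,b,c=001]: 1010  = hex A
  rows 8-11 [a,b,c=010]: 0000  = hex 0
  rows 12-15 [a,b,c=011]: 1010  = hex A
  rows 16-19 [a,b,c=100]: 0000  = hex 0
  rows 20-23 [a,b,c=101]: 1010  = hex A
  rows 24-27 [a,b,c=110]: 0000  = hex 0
  rows 28-31 [a,b,c=111]: 1010  = hex A
Output column (row 0 .. row 31) = 00001010000010100000101000001010
Output column grouped in 4s = 0000 1010 0000 1010 0000 1010 0000 1010 = 0x0A0A0A0A
Convert to decimal digit by digit (value = value*16 + digit):
  0 -> 0
  0*16 + 10 (A) = 10
  10*16 + 0 = 160
  160*16 + 10 (A) = 2570
  2570*16 + 0 = 41120
  41120*16 + 10 (A) = 657930
  657930*16 + 0 = 10526880
  10526880*16 + 10 (A) = 168430090
Decimal = 168430090

168430090


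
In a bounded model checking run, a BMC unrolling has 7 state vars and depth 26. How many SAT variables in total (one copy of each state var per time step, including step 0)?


BMC unrolls to depth k, creating one copy of each state var for steps 0..k.
Step count = 26 + 1 = 27 (steps 0 through 26)
Vars per step = 7
Total = 7 * 27 = 189

189


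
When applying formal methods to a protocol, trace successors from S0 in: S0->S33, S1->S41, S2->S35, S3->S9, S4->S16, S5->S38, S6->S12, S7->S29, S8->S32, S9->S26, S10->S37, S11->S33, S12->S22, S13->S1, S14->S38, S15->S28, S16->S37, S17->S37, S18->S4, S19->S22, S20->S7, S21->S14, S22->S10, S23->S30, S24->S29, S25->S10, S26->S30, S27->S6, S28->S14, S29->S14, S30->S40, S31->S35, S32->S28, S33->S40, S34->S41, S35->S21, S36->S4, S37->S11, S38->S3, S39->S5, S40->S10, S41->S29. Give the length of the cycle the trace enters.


Trace from S0 until a state repeats:
  S0 -> S33 -> S40 -> S10 -> S37 -> S11 -> S33
S33 first seen at step 1, revisited at step 6.
Cycle length = 6 - 1 = 5

5


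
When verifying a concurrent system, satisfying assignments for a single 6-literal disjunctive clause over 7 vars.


Step 1: Total=2^7=128
Step 2: Unsat when all 6 false: 2^1=2
Step 3: Sat=128-2=126

126


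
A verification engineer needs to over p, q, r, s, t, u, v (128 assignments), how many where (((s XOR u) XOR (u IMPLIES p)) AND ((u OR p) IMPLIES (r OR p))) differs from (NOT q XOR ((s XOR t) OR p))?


F1 = (((s XOR u) XOR (u IMPLIES p)) AND ((u OR p) IMPLIES (r OR p)))
F2 = (NOT q XOR ((s XOR t) OR p))
Evaluate both on each of 128 rows (bits = p,q,r,s,t,u,v):
  row 0 [0000000]: F1=1 F2=1 -> 0
  row 1 [0000001]: F1=1 F2=1 -> 0
  row 2 [0000010]: F1=0 F2=1 (differ) -> 1
  row 3 [0000011]: F1=0 F2=1 (differ) -> 1
  row 4 [0000100]: F1=1 F2=0 (differ) -> 1
  (every remaining row is evaluated the same way; all 128 results are listed next)
Full result column, 8 rows per line (p,q,r,s fixed per line; t,u,v runs 000..111 left to right):
  rows 0-7 [p,q,r,s=0000]: 00111100  (ones: 4)
  rows 8-15 [p,q,r,s=0001]: 00001111  (ones: 4)
  rows 16-23 [p,q,r,s=0010]: 00001111  (ones: 4)
  rows 24-31 [p,q,r,s=0011]: 00001111  (ones: 4)
  rows 32-39 [p,q,r,s=0100]: 11000011  (ones: 4)
  rows 40-47 [p,q,r,s=0101]: 11110000  (ones: 4)
  rows 48-55 [p,q,r,s=0110]: 11110000  (ones: 4)
  rows 56-63 [p,q,r,s=0111]: 11110000  (ones: 4)
  rows 64-71 [p,q,r,s=1000]: 11001100  (ones: 4)
  rows 72-79 [p,q,r,s=1001]: 00110011  (ones: 4)
  rows 80-87 [p,q,r,s=1010]: 11001100  (ones: 4)
  rows 88-95 [p,q,r,s=1011]: 00110011  (ones: 4)
  rows 96-103 [p,q,r,s=1100]: 00110011  (ones: 4)
  rows 104-111 [p,q,r,s=1101]: 11001100  (ones: 4)
  rows 112-119 [p,q,r,s=1110]: 00110011  (ones: 4)
  rows 120-127 [p,q,r,s=1111]: 11001100  (ones: 4)
Disagreements = 4+4+4+4+4+4+4+4+4+4+4+4+4+4+4+4 = 64

64


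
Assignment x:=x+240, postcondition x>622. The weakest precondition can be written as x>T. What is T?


Formula: wp(x:=E, P) = P[E/x] (substitute E for x in postcondition)
Step 1: Postcondition: x>622
Step 2: Substitute x+240 for x: x+240>622
Step 3: Solve for x: x > 622-240 = 382

382


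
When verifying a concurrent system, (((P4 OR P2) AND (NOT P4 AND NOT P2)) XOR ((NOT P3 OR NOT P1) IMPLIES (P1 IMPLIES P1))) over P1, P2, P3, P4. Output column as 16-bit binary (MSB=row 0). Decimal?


Formula: (((P4 OR P2) AND (NOT P4 AND NOT P2)) XOR ((NOT P3 OR NOT P1) IMPLIES (P1 IMPLIES P1))) over P1, P2, P3, P4 (16 rows)
Evaluate each row (bits = P1,P2,P3,P4, MSB first):
  row 0 [0000]: (((0 OR 0) AND (NOT 0 AND NOT 0)) XOR ((NOT 0 OR NOT 0) IMPLIES (0 IMPLIES 0))) -> 1
  row 1 [0001]: (((1 OR 0) AND (NOT 1 AND NOT 0)) XOR ((NOT 0 OR NOT 0) IMPLIES (0 IMPLIES 0))) -> 1
  row 2 [0010]: (((0 OR 0) AND (NOT 0 AND NOT 0)) XOR ((NOT 1 OR NOT 0) IMPLIES (0 IMPLIES 0))) -> 1
  row 3 [0011]: (((1 OR 0) AND (NOT 1 AND NOT 0)) XOR ((NOT 1 OR NOT 0) IMPLIES (0 IMPLIES 0))) -> 1
  row 4 [0100]: (((0 OR 1) AND (NOT 0 AND NOT 1)) XOR ((NOT 0 OR NOT 0) IMPLIES (0 IMPLIES 0))) -> 1
  row 5 [0101]: (((1 OR 1) AND (NOT 1 AND NOT 1)) XOR ((NOT 0 OR NOT 0) IMPLIES (0 IMPLIES 0))) -> 1
  row 6 [0110]: (((0 OR 1) AND (NOT 0 AND NOT 1)) XOR ((NOT 1 OR NOT 0) IMPLIES (0 IMPLIES 0))) -> 1
  row 7 [0111]: (((1 OR 1) AND (NOT 1 AND NOT 1)) XOR ((NOT 1 OR NOT 0) IMPLIES (0 IMPLIES 0))) -> 1
  row 8 [1000]: (((0 OR 0) AND (NOT 0 AND NOT 0)) XOR ((NOT 0 OR NOT 1) IMPLIES (1 IMPLIES 1))) -> 1
  row 9 [1001]: (((1 OR 0) AND (NOT 1 AND NOT 0)) XOR ((NOT 0 OR NOT 1) IMPLIES (1 IMPLIES 1))) -> 1
  row 10 [1010]: (((0 OR 0) AND (NOT 0 AND NOT 0)) XOR ((NOT 1 OR NOT 1) IMPLIES (1 IMPLIES 1))) -> 1
  row 11 [1011]: (((1 OR 0) AND (NOT 1 AND NOT 0)) XOR ((NOT 1 OR NOT 1) IMPLIES (1 IMPLIES 1))) -> 1
  row 12 [1100]: (((0 OR 1) AND (NOT 0 AND NOT 1)) XOR ((NOT 0 OR NOT 1) IMPLIES (1 IMPLIES 1))) -> 1
  row 13 [1101]: (((1 OR 1) AND (NOT 1 AND NOT 1)) XOR ((NOT 0 OR NOT 1) IMPLIES (1 IMPLIES 1))) -> 1
  row 14 [1110]: (((0 OR 1) AND (NOT 0 AND NOT 1)) XOR ((NOT 1 OR NOT 1) IMPLIES (1 IMPLIES 1))) -> 1
  row 15 [1111]: (((1 OR 1) AND (NOT 1 AND NOT 1)) XOR ((NOT 1 OR NOT 1) IMPLIES (1 IMPLIES 1))) -> 1
Full result column, 4 rows per line (P1,P2 fixed per line; P3,P4 runs 00..11 left to right):
  rows 0-3 [P1,P2=00]: 1111  = hex F
  rows 4-7 [P1,P2=01]: 1111  = hex F
  rows 8-11 [P1,P2=10]: 1111  = hex F
  rows 12-15 [P1,P2=11]: 1111  = hex F
Output column (row 0 .. row 15) = 1111111111111111
Output column grouped in 4s = 1111 1111 1111 1111 = 0xFFFF
Convert to decimal digit by digit (value = value*16 + digit):
  F -> 15
  15*16 + 15 (F) = 255
  255*16 + 15 (F) = 4095
  4095*16 + 15 (F) = 65535
Decimal = 65535

65535


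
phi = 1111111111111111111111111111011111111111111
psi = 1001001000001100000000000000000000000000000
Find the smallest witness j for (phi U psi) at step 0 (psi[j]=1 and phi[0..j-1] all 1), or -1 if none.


(phi U psi) at 0: need smallest j with psi[j]=1 and phi[i]=1 for all i in [0,j).
Scan from step 0:
  step 0: psi=1 and phi held for [0,0) -> witness found
Witness step = 0

0


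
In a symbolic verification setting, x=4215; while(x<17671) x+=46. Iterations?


Step 1: x goes from 4215 toward 17671 by 46; the body runs while x<17671, so iterations = ceil((bound-start)/step)
Step 2: Distance=13456
Step 3: ceil(13456/46)=293

293


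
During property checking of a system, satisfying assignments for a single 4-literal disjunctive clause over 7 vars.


Step 1: Total=2^7=128
Step 2: Unsat when all 4 false: 2^3=8
Step 3: Sat=128-8=120

120


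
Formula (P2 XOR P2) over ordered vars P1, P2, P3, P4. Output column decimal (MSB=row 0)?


Formula: (P2 XOR P2) over P1, P2, P3, P4 (16 rows)
Evaluate each row (bits = P1,P2,P3,P4, MSB first):
  row 0 [0000]: (0 XOR 0) -> 0
  row 1 [0001]: (0 XOR 0) -> 0
  row 2 [0010]: (0 XOR 0) -> 0
  row 3 [0011]: (0 XOR 0) -> 0
  row 4 [0100]: (1 XOR 1) -> 0
  row 5 [0101]: (1 XOR 1) -> 0
  row 6 [0110]: (1 XOR 1) -> 0
  row 7 [0111]: (1 XOR 1) -> 0
  row 8 [1000]: (0 XOR 0) -> 0
  row 9 [1001]: (0 XOR 0) -> 0
  row 10 [1010]: (0 XOR 0) -> 0
  row 11 [1011]: (0 XOR 0) -> 0
  row 12 [1100]: (1 XOR 1) -> 0
  row 13 [1101]: (1 XOR 1) -> 0
  row 14 [1110]: (1 XOR 1) -> 0
  row 15 [1111]: (1 XOR 1) -> 0
Full result column, 4 rows per line (P1,P2 fixed per line; P3,P4 runs 00..11 left to right):
  rows 0-3 [P1,P2=00]: 0000  = hex 0
  rows 4-7 [P1,P2=01]: 0000  = hex 0
  rows 8-11 [P1,P2=10]: 0000  = hex 0
  rows 12-15 [P1,P2=11]: 0000  = hex 0
Output column (row 0 .. row 15) = 0000000000000000
Output column grouped in 4s = 0000 0000 0000 0000 = 0x0000
Convert to decimal digit by digit (value = value*16 + digit):
  0 -> 0
  0*16 + 0 = 0
  0*16 + 0 = 0
  0*16 + 0 = 0
Decimal = 0

0
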